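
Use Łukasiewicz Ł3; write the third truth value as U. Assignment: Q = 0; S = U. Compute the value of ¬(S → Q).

S → Q = U → 0 = U  [min(1, 1−½+0)]
¬(S → Q) = ¬U = U

U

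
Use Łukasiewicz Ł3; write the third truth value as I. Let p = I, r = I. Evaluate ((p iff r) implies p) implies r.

true

p iff r = I iff I = true  [1 − |½−½|]
(p iff r) implies p = true implies I = I
((p iff r) implies p) implies r = I implies I = true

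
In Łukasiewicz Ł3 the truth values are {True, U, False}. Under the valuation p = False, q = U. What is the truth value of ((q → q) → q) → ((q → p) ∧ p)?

q → q = U → U = True  [min(1, 1−½+½)]
(q → q) → q = True → U = U
q → p = U → False = U
(q → p) ∧ p = U ∧ False = False
((q → q) → q) → ((q → p) ∧ p) = U → False = U

U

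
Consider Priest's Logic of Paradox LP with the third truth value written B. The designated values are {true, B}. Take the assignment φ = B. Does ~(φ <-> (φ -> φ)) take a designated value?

Yes

φ -> φ = B -> B = B  [~B | B]
φ <-> (φ -> φ) = B <-> B = B
~(φ <-> (φ -> φ)) = ~B = B
B ∈ {true, B}.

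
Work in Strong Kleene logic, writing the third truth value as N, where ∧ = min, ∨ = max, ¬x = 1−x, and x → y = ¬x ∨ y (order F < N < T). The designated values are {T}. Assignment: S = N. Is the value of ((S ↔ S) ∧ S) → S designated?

No

S ↔ S = N ↔ N = N
(S ↔ S) ∧ S = N ∧ N = N
((S ↔ S) ∧ S) → S = N → N = N  [¬N ∨ N]
N ∉ {T}.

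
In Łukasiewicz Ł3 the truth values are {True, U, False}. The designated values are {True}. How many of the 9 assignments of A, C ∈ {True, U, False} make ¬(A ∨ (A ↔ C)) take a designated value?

1

Designated under: (A=False, C=True).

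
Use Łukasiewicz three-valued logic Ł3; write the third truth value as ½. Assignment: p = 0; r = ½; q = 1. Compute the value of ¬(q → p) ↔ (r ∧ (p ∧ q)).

0

q → p = 1 → 0 = 0
¬(q → p) = ¬0 = 1
p ∧ q = 0 ∧ 1 = 0
r ∧ (p ∧ q) = ½ ∧ 0 = 0
¬(q → p) ↔ (r ∧ (p ∧ q)) = 1 ↔ 0 = 0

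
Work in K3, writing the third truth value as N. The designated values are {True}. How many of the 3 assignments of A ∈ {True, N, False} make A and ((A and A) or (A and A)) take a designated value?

A=True: True ✓
A=N: N ·
A=False: False ·

1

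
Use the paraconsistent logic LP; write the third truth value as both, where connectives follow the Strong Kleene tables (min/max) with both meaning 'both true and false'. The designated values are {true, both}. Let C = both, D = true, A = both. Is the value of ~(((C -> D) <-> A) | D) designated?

No

C -> D = both -> true = true  [~both | true]
(C -> D) <-> A = true <-> both = both
((C -> D) <-> A) | D = both | true = true
~(((C -> D) <-> A) | D) = ~true = false
false ∉ {true, both}.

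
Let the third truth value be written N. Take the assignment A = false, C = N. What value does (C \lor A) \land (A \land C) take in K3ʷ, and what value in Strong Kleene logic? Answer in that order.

In K3ʷ: C \lor A = N \lor false = N
A \land C = false \land N = N
(C \lor A) \land (A \land C) = N \land N = N
In Strong Kleene logic: C \lor A = N \lor false = N
A \land C = false \land N = false
(C \lor A) \land (A \land C) = N \land false = false
They differ because K3ʷ and Strong Kleene logic treat N differently under the binary connectives.

N; false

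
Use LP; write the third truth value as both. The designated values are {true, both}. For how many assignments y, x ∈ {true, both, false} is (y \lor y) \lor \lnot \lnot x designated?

Of the 9 assignments, 8 give a value in {true, both}.

8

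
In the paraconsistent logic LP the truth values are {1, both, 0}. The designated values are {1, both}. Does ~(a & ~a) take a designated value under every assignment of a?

Yes

Every assignment of a over {1, both, 0} gives a value in {1, both}.
In particular, with a=both: ~(a & ~a) = both.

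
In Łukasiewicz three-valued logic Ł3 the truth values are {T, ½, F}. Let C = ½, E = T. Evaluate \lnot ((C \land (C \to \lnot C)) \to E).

\lnot C = \lnot ½ = ½
C \to \lnot C = ½ \to ½ = T  [min(1, 1−½+½)]
C \land (C \to \lnot C) = ½ \land T = ½
(C \land (C \to \lnot C)) \to E = ½ \to T = T
\lnot ((C \land (C \to \lnot C)) \to E) = \lnot T = F

F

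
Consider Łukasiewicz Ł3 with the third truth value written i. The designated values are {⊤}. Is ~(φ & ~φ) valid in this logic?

No

Countermodel: φ=i gives i, which is not designated.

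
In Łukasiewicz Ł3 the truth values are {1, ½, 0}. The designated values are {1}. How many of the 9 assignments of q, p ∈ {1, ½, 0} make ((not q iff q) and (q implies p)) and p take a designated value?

1

Designated under: (q=½, p=1).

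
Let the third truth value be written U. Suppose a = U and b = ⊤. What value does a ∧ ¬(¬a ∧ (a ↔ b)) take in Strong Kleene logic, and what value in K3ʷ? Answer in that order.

U; U

In Strong Kleene logic: ¬a = ¬U = U
a ↔ b = U ↔ ⊤ = U
¬a ∧ (a ↔ b) = U ∧ U = U
¬(¬a ∧ (a ↔ b)) = ¬U = U
a ∧ ¬(¬a ∧ (a ↔ b)) = U ∧ U = U
In K3ʷ: ¬a = ¬U = U
a ↔ b = U ↔ ⊤ = U
¬a ∧ (a ↔ b) = U ∧ U = U
¬(¬a ∧ (a ↔ b)) = ¬U = U
a ∧ ¬(¬a ∧ (a ↔ b)) = U ∧ U = U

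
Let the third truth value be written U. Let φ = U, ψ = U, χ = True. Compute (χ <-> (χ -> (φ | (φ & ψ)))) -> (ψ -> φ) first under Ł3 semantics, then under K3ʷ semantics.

True; U

In Ł3: φ & ψ = U & U = U
φ | (φ & ψ) = U | U = U
χ -> (φ | (φ & ψ)) = True -> U = U  [min(1, 1−1+½)]
χ <-> (χ -> (φ | (φ & ψ))) = True <-> U = U
ψ -> φ = U -> U = True
(χ <-> (χ -> (φ | (φ & ψ)))) -> (ψ -> φ) = U -> True = True
In K3ʷ: φ & ψ = U & U = U
φ | (φ & ψ) = U | U = U
χ -> (φ | (φ & ψ)) = True -> U = U  [any arg is the third value ⇒ result is the third value]
χ <-> (χ -> (φ | (φ & ψ))) = True <-> U = U
ψ -> φ = U -> U = U
(χ <-> (χ -> (φ | (φ & ψ)))) -> (ψ -> φ) = U -> U = U
They differ because Ł3 and K3ʷ treat U differently under the binary connectives.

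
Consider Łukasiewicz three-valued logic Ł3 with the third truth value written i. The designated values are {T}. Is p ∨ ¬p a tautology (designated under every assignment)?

No

Countermodel: p=i gives i, which is not designated.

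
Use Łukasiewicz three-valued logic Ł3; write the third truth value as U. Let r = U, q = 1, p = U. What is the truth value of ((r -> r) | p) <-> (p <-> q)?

r -> r = U -> U = 1
(r -> r) | p = 1 | U = 1
p <-> q = U <-> 1 = U
((r -> r) | p) <-> (p <-> q) = 1 <-> U = U

U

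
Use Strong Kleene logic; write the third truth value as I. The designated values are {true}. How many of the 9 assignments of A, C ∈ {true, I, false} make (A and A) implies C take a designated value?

5

Of the 9 assignments, 5 give a value in {true}.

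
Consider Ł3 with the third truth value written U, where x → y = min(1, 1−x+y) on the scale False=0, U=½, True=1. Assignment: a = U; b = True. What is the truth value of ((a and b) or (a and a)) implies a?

True

a and b = U and True = U
a and a = U and U = U
(a and b) or (a and a) = U or U = U
((a and b) or (a and a)) implies a = U implies U = True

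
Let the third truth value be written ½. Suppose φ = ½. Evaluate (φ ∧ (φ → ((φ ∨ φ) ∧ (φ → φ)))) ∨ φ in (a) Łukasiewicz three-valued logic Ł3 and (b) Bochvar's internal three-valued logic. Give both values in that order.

½; ½

In Łukasiewicz three-valued logic Ł3: φ ∨ φ = ½ ∨ ½ = ½
φ → φ = ½ → ½ = ⊤  [min(1, 1−½+½)]
(φ ∨ φ) ∧ (φ → φ) = ½ ∧ ⊤ = ½
φ → ((φ ∨ φ) ∧ (φ → φ)) = ½ → ½ = ⊤
φ ∧ (φ → ((φ ∨ φ) ∧ (φ → φ))) = ½ ∧ ⊤ = ½
(φ ∧ (φ → ((φ ∨ φ) ∧ (φ → φ)))) ∨ φ = ½ ∨ ½ = ½
In Bochvar's internal three-valued logic: φ ∨ φ = ½ ∨ ½ = ½
φ → φ = ½ → ½ = ½  [any arg is the third value ⇒ result is the third value]
(φ ∨ φ) ∧ (φ → φ) = ½ ∧ ½ = ½
φ → ((φ ∨ φ) ∧ (φ → φ)) = ½ → ½ = ½
φ ∧ (φ → ((φ ∨ φ) ∧ (φ → φ))) = ½ ∧ ½ = ½
(φ ∧ (φ → ((φ ∨ φ) ∧ (φ → φ)))) ∨ φ = ½ ∨ ½ = ½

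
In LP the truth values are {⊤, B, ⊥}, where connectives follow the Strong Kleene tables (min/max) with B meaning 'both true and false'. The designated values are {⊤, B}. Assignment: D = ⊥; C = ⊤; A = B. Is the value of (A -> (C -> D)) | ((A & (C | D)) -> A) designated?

C -> D = ⊤ -> ⊥ = ⊥
A -> (C -> D) = B -> ⊥ = B  [~B | ⊥]
C | D = ⊤ | ⊥ = ⊤
A & (C | D) = B & ⊤ = B
(A & (C | D)) -> A = B -> B = B
(A -> (C -> D)) | ((A & (C | D)) -> A) = B | B = B
B ∈ {⊤, B}.

Yes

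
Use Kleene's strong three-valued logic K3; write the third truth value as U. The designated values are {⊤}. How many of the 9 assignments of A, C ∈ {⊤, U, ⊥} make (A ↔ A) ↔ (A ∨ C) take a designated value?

4

Designated under: (A=⊤, C=⊤); (A=⊤, C=U); (A=⊤, C=⊥); (A=⊥, C=⊤).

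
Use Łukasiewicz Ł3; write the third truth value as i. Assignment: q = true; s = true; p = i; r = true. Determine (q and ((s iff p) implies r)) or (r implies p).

s iff p = true iff i = i
(s iff p) implies r = i implies true = true
q and ((s iff p) implies r) = true and true = true
r implies p = true implies i = i
(q and ((s iff p) implies r)) or (r implies p) = true or i = true

true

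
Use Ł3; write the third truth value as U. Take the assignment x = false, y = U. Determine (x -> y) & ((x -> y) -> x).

x -> y = false -> U = true  [min(1, 1−0+½)]
x -> y = false -> U = true
(x -> y) -> x = true -> false = false
(x -> y) & ((x -> y) -> x) = true & false = false

false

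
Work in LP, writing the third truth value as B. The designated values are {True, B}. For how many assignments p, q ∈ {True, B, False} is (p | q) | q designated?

8

Of the 9 assignments, 8 give a value in {True, B}.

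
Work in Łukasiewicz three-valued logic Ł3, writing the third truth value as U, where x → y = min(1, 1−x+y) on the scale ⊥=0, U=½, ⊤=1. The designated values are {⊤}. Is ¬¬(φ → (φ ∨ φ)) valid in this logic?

Every assignment of φ over {⊤, U, ⊥} gives a value in {⊤}.
In particular, with φ=U: ¬¬(φ → (φ ∨ φ)) = ⊤.

Yes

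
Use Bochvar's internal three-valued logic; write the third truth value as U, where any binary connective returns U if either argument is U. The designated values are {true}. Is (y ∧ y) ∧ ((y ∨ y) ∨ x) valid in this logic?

No

Countermodel: y=true, x=U gives U, which is not designated.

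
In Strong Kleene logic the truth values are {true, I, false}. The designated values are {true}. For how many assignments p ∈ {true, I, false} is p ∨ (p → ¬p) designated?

p=true: true ✓
p=I: I ·
p=false: true ✓

2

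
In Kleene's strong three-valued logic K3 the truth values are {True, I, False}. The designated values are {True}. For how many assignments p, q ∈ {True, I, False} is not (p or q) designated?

Designated under: (p=False, q=False).

1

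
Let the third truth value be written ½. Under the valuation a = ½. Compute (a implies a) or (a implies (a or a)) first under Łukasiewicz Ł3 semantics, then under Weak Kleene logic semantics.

true; ½

In Łukasiewicz Ł3: a implies a = ½ implies ½ = true
a or a = ½ or ½ = ½
a implies (a or a) = ½ implies ½ = true
(a implies a) or (a implies (a or a)) = true or true = true
In Weak Kleene logic: a implies a = ½ implies ½ = ½  [any arg is the third value ⇒ result is the third value]
a or a = ½ or ½ = ½
a implies (a or a) = ½ implies ½ = ½
(a implies a) or (a implies (a or a)) = ½ or ½ = ½
They differ because Łukasiewicz Ł3 and Weak Kleene logic treat ½ differently under the binary connectives.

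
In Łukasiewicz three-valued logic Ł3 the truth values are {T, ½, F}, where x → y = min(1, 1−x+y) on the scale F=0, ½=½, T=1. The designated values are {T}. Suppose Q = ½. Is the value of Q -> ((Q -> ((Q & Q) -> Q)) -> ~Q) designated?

Q & Q = ½ & ½ = ½
(Q & Q) -> Q = ½ -> ½ = T
Q -> ((Q & Q) -> Q) = ½ -> T = T
~Q = ~½ = ½
(Q -> ((Q & Q) -> Q)) -> ~Q = T -> ½ = ½
Q -> ((Q -> ((Q & Q) -> Q)) -> ~Q) = ½ -> ½ = T
T ∈ {T}.

Yes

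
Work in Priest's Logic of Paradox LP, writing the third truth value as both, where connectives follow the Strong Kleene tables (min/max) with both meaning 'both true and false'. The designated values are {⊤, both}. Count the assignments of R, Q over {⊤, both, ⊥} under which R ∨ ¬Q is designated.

Of the 9 assignments, 8 give a value in {⊤, both}.

8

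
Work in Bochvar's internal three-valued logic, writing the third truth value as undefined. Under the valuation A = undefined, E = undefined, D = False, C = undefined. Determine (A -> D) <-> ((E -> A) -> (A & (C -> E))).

undefined

A -> D = undefined -> False = undefined  [any arg is the third value ⇒ result is the third value]
E -> A = undefined -> undefined = undefined
C -> E = undefined -> undefined = undefined
A & (C -> E) = undefined & undefined = undefined
(E -> A) -> (A & (C -> E)) = undefined -> undefined = undefined
(A -> D) <-> ((E -> A) -> (A & (C -> E))) = undefined <-> undefined = undefined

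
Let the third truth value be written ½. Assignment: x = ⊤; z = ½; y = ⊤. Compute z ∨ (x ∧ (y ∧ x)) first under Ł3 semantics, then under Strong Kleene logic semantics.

⊤; ⊤

In Ł3: y ∧ x = ⊤ ∧ ⊤ = ⊤
x ∧ (y ∧ x) = ⊤ ∧ ⊤ = ⊤
z ∨ (x ∧ (y ∧ x)) = ½ ∨ ⊤ = ⊤
In Strong Kleene logic: y ∧ x = ⊤ ∧ ⊤ = ⊤
x ∧ (y ∧ x) = ⊤ ∧ ⊤ = ⊤
z ∨ (x ∧ (y ∧ x)) = ½ ∨ ⊤ = ⊤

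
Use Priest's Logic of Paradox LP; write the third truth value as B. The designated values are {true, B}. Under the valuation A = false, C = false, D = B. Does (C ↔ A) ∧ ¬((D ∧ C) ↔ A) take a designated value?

C ↔ A = false ↔ false = true
D ∧ C = B ∧ false = false
(D ∧ C) ↔ A = false ↔ false = true
¬((D ∧ C) ↔ A) = ¬true = false
(C ↔ A) ∧ ¬((D ∧ C) ↔ A) = true ∧ false = false
false ∉ {true, B}.

No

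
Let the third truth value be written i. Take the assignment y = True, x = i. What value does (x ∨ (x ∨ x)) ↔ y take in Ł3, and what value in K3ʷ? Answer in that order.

i; i

In Ł3: x ∨ x = i ∨ i = i
x ∨ (x ∨ x) = i ∨ i = i
(x ∨ (x ∨ x)) ↔ y = i ↔ True = i  [1 − |½−1|]
In K3ʷ: x ∨ x = i ∨ i = i
x ∨ (x ∨ x) = i ∨ i = i
(x ∨ (x ∨ x)) ↔ y = i ↔ True = i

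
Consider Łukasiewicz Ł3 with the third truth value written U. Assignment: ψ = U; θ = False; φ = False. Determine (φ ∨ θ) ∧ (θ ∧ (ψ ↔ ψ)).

False

φ ∨ θ = False ∨ False = False
ψ ↔ ψ = U ↔ U = True  [1 − |½−½|]
θ ∧ (ψ ↔ ψ) = False ∧ True = False
(φ ∨ θ) ∧ (θ ∧ (ψ ↔ ψ)) = False ∧ False = False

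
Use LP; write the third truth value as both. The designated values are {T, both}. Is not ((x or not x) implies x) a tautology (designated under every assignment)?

No

Countermodel: x=T gives F, which is not designated.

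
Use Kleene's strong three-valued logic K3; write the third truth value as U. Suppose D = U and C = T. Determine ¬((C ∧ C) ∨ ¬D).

F

C ∧ C = T ∧ T = T
¬D = ¬U = U
(C ∧ C) ∨ ¬D = T ∨ U = T
¬((C ∧ C) ∨ ¬D) = ¬T = F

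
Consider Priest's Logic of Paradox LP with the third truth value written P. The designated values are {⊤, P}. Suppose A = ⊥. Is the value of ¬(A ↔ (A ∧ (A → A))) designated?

A → A = ⊥ → ⊥ = ⊤
A ∧ (A → A) = ⊥ ∧ ⊤ = ⊥
A ↔ (A ∧ (A → A)) = ⊥ ↔ ⊥ = ⊤
¬(A ↔ (A ∧ (A → A))) = ¬⊤ = ⊥
⊥ ∉ {⊤, P}.

No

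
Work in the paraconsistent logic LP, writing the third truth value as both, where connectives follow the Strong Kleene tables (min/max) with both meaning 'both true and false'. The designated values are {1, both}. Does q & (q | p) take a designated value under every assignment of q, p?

No

Countermodel: q=0, p=1 gives 0, which is not designated.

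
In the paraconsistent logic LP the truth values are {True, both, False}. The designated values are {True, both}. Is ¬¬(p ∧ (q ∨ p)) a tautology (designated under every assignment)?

No

Countermodel: p=False, q=True gives False, which is not designated.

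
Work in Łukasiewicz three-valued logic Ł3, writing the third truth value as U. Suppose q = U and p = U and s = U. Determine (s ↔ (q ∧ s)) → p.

q ∧ s = U ∧ U = U
s ↔ (q ∧ s) = U ↔ U = true  [1 − |½−½|]
(s ↔ (q ∧ s)) → p = true → U = U

U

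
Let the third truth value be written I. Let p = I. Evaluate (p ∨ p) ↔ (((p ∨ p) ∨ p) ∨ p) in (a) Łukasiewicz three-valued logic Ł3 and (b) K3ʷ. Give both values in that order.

In Łukasiewicz three-valued logic Ł3: p ∨ p = I ∨ I = I
p ∨ p = I ∨ I = I
(p ∨ p) ∨ p = I ∨ I = I
((p ∨ p) ∨ p) ∨ p = I ∨ I = I
(p ∨ p) ↔ (((p ∨ p) ∨ p) ∨ p) = I ↔ I = True  [1 − |½−½|]
In K3ʷ: p ∨ p = I ∨ I = I
p ∨ p = I ∨ I = I
(p ∨ p) ∨ p = I ∨ I = I
((p ∨ p) ∨ p) ∨ p = I ∨ I = I
(p ∨ p) ↔ (((p ∨ p) ∨ p) ∨ p) = I ↔ I = I
They differ because Łukasiewicz three-valued logic Ł3 and K3ʷ treat I differently under the binary connectives.

True; I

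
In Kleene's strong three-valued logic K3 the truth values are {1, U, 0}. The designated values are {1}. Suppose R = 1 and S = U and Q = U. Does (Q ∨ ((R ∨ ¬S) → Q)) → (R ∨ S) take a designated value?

Yes

¬S = ¬U = U
R ∨ ¬S = 1 ∨ U = 1
(R ∨ ¬S) → Q = 1 → U = U
Q ∨ ((R ∨ ¬S) → Q) = U ∨ U = U
R ∨ S = 1 ∨ U = 1
(Q ∨ ((R ∨ ¬S) → Q)) → (R ∨ S) = U → 1 = 1
1 ∈ {1}.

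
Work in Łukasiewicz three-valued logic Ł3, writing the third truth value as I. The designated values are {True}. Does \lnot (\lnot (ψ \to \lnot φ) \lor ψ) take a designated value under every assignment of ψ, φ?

Countermodel: ψ=True, φ=True gives False, which is not designated.

No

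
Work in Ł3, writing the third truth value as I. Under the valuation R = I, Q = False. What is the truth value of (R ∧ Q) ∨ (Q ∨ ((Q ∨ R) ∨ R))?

I

R ∧ Q = I ∧ False = False
Q ∨ R = False ∨ I = I
(Q ∨ R) ∨ R = I ∨ I = I
Q ∨ ((Q ∨ R) ∨ R) = False ∨ I = I
(R ∧ Q) ∨ (Q ∨ ((Q ∨ R) ∨ R)) = False ∨ I = I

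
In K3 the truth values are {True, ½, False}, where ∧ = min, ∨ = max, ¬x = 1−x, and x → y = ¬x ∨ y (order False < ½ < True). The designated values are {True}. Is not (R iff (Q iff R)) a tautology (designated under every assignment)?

No

Countermodel: R=True, Q=True gives False, which is not designated.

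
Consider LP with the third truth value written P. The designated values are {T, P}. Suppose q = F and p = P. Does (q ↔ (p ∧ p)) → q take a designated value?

p ∧ p = P ∧ P = P
q ↔ (p ∧ p) = F ↔ P = P
(q ↔ (p ∧ p)) → q = P → F = P  [¬P ∨ F]
P ∈ {T, P}.

Yes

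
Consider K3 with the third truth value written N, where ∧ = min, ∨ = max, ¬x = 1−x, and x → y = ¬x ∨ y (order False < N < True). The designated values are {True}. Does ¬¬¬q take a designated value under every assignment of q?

Countermodel: q=True gives False, which is not designated.

No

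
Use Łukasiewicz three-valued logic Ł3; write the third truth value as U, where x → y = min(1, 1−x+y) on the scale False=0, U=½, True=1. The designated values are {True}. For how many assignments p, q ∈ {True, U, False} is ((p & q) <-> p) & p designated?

Designated under: (p=True, q=True).

1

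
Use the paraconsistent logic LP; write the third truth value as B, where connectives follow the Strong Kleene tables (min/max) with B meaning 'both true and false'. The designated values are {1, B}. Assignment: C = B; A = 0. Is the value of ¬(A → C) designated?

A → C = 0 → B = 1  [¬0 ∨ B]
¬(A → C) = ¬1 = 0
0 ∉ {1, B}.

No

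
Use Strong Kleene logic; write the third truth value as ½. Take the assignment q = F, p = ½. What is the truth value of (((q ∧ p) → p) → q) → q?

q ∧ p = F ∧ ½ = F
(q ∧ p) → p = F → ½ = T  [¬F ∨ ½]
((q ∧ p) → p) → q = T → F = F
(((q ∧ p) → p) → q) → q = F → F = T

T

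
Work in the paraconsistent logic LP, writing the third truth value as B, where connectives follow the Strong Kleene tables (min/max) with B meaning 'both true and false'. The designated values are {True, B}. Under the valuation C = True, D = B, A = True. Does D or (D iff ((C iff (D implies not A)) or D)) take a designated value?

Yes

not A = not True = False
D implies not A = B implies False = B
C iff (D implies not A) = True iff B = B
(C iff (D implies not A)) or D = B or B = B
D iff ((C iff (D implies not A)) or D) = B iff B = B
D or (D iff ((C iff (D implies not A)) or D)) = B or B = B
B ∈ {True, B}.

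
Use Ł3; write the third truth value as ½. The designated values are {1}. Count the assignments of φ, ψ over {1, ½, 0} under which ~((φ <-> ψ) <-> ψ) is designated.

Designated under: (φ=0, ψ=1); (φ=0, ψ=0).

2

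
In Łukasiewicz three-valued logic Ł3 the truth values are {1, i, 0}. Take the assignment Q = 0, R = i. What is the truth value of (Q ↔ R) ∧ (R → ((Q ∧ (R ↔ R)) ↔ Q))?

Q ↔ R = 0 ↔ i = i
R ↔ R = i ↔ i = 1
Q ∧ (R ↔ R) = 0 ∧ 1 = 0
(Q ∧ (R ↔ R)) ↔ Q = 0 ↔ 0 = 1
R → ((Q ∧ (R ↔ R)) ↔ Q) = i → 1 = 1
(Q ↔ R) ∧ (R → ((Q ∧ (R ↔ R)) ↔ Q)) = i ∧ 1 = i

i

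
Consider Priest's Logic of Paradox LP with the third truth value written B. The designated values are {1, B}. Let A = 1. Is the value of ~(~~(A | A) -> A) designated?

A | A = 1 | 1 = 1
~(A | A) = ~1 = 0
~~(A | A) = ~0 = 1
~~(A | A) -> A = 1 -> 1 = 1
~(~~(A | A) -> A) = ~1 = 0
0 ∉ {1, B}.

No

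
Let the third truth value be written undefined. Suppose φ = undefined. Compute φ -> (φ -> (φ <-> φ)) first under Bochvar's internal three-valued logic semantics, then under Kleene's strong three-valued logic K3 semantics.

In Bochvar's internal three-valued logic: φ <-> φ = undefined <-> undefined = undefined
φ -> (φ <-> φ) = undefined -> undefined = undefined
φ -> (φ -> (φ <-> φ)) = undefined -> undefined = undefined
In Kleene's strong three-valued logic K3: φ <-> φ = undefined <-> undefined = undefined
φ -> (φ <-> φ) = undefined -> undefined = undefined  [~undefined | undefined]
φ -> (φ -> (φ <-> φ)) = undefined -> undefined = undefined

undefined; undefined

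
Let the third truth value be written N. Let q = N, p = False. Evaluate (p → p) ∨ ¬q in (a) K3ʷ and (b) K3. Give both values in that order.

In K3ʷ: p → p = False → False = True
¬q = ¬N = N
(p → p) ∨ ¬q = True ∨ N = N
In K3: p → p = False → False = True
¬q = ¬N = N
(p → p) ∨ ¬q = True ∨ N = True
They differ because K3ʷ and K3 treat N differently under the binary connectives.

N; True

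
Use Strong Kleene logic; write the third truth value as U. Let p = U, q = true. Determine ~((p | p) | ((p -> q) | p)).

false

p | p = U | U = U
p -> q = U -> true = true
(p -> q) | p = true | U = true
(p | p) | ((p -> q) | p) = U | true = true
~((p | p) | ((p -> q) | p)) = ~true = false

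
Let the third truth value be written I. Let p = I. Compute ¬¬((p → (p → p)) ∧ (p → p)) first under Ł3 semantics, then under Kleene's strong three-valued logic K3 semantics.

In Ł3: p → p = I → I = 1  [min(1, 1−½+½)]
p → (p → p) = I → 1 = 1
p → p = I → I = 1
(p → (p → p)) ∧ (p → p) = 1 ∧ 1 = 1
¬((p → (p → p)) ∧ (p → p)) = ¬1 = 0
¬¬((p → (p → p)) ∧ (p → p)) = ¬0 = 1
In Kleene's strong three-valued logic K3: p → p = I → I = I
p → (p → p) = I → I = I
p → p = I → I = I
(p → (p → p)) ∧ (p → p) = I ∧ I = I
¬((p → (p → p)) ∧ (p → p)) = ¬I = I
¬¬((p → (p → p)) ∧ (p → p)) = ¬I = I
They differ because Ł3 and Kleene's strong three-valued logic K3 treat I differently under implication.

1; I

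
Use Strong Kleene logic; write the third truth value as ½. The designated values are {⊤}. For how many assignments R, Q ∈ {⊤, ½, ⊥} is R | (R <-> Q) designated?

Designated under: (R=⊤, Q=⊤); (R=⊤, Q=½); (R=⊤, Q=⊥); (R=⊥, Q=⊥).

4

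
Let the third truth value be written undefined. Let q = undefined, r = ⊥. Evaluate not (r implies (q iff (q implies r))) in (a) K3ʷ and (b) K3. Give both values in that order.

undefined; ⊥

In K3ʷ: q implies r = undefined implies ⊥ = undefined  [any arg is the third value ⇒ result is the third value]
q iff (q implies r) = undefined iff undefined = undefined
r implies (q iff (q implies r)) = ⊥ implies undefined = undefined
not (r implies (q iff (q implies r))) = not undefined = undefined
In K3: q implies r = undefined implies ⊥ = undefined
q iff (q implies r) = undefined iff undefined = undefined
r implies (q iff (q implies r)) = ⊥ implies undefined = ⊤
not (r implies (q iff (q implies r))) = not ⊤ = ⊥
They differ because K3ʷ and K3 treat undefined differently under the binary connectives.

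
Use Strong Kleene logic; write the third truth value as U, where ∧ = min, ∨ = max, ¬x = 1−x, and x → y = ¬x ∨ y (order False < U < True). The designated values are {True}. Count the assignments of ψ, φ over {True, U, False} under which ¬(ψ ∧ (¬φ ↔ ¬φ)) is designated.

3

Designated under: (ψ=False, φ=True); (ψ=False, φ=U); (ψ=False, φ=False).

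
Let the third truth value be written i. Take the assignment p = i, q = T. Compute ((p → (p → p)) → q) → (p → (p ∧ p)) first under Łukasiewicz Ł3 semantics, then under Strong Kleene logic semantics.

T; i

In Łukasiewicz Ł3: p → p = i → i = T
p → (p → p) = i → T = T
(p → (p → p)) → q = T → T = T
p ∧ p = i ∧ i = i
p → (p ∧ p) = i → i = T
((p → (p → p)) → q) → (p → (p ∧ p)) = T → T = T
In Strong Kleene logic: p → p = i → i = i  [¬i ∨ i]
p → (p → p) = i → i = i
(p → (p → p)) → q = i → T = T
p ∧ p = i ∧ i = i
p → (p ∧ p) = i → i = i
((p → (p → p)) → q) → (p → (p ∧ p)) = T → i = i
They differ because Łukasiewicz Ł3 and Strong Kleene logic treat i differently under implication.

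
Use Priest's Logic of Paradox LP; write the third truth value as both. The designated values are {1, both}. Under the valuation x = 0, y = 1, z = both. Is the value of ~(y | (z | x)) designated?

z | x = both | 0 = both
y | (z | x) = 1 | both = 1
~(y | (z | x)) = ~1 = 0
0 ∉ {1, both}.

No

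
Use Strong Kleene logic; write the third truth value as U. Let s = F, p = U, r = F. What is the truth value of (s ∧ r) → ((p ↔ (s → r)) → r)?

T

s ∧ r = F ∧ F = F
s → r = F → F = T
p ↔ (s → r) = U ↔ T = U
(p ↔ (s → r)) → r = U → F = U  [¬U ∨ F]
(s ∧ r) → ((p ↔ (s → r)) → r) = F → U = T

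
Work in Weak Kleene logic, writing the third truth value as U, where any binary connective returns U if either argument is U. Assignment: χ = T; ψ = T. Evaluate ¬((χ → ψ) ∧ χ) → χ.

T

χ → ψ = T → T = T
(χ → ψ) ∧ χ = T ∧ T = T
¬((χ → ψ) ∧ χ) = ¬T = F
¬((χ → ψ) ∧ χ) → χ = F → T = T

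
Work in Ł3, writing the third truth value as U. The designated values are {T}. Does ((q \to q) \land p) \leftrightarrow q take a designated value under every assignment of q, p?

Countermodel: q=T, p=U gives U, which is not designated.

No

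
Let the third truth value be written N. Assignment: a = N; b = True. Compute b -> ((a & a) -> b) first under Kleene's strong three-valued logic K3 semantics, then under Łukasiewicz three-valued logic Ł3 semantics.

In Kleene's strong three-valued logic K3: a & a = N & N = N
(a & a) -> b = N -> True = True  [~N | True]
b -> ((a & a) -> b) = True -> True = True
In Łukasiewicz three-valued logic Ł3: a & a = N & N = N
(a & a) -> b = N -> True = True  [min(1, 1−½+1)]
b -> ((a & a) -> b) = True -> True = True

True; True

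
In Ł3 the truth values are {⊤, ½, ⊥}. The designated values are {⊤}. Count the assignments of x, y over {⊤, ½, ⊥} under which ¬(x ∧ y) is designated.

Of the 9 assignments, 5 give a value in {⊤}.

5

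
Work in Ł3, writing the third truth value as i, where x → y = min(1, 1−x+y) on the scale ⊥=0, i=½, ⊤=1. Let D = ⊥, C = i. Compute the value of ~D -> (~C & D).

~D = ~⊥ = ⊤
~C = ~i = i
~C & D = i & ⊥ = ⊥
~D -> (~C & D) = ⊤ -> ⊥ = ⊥

⊥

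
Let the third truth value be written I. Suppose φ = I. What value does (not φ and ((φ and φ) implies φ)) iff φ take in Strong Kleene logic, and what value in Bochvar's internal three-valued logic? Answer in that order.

I; I

In Strong Kleene logic: not φ = not I = I
φ and φ = I and I = I
(φ and φ) implies φ = I implies I = I
not φ and ((φ and φ) implies φ) = I and I = I
(not φ and ((φ and φ) implies φ)) iff φ = I iff I = I
In Bochvar's internal three-valued logic: not φ = not I = I
φ and φ = I and I = I
(φ and φ) implies φ = I implies I = I
not φ and ((φ and φ) implies φ) = I and I = I
(not φ and ((φ and φ) implies φ)) iff φ = I iff I = I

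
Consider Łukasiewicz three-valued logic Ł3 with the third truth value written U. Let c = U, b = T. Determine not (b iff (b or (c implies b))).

c implies b = U implies T = T
b or (c implies b) = T or T = T
b iff (b or (c implies b)) = T iff T = T
not (b iff (b or (c implies b))) = not T = F

F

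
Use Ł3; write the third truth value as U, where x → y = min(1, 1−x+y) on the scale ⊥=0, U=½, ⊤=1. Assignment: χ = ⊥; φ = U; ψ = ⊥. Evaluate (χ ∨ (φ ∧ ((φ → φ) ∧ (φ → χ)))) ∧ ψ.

φ → φ = U → U = ⊤  [min(1, 1−½+½)]
φ → χ = U → ⊥ = U
(φ → φ) ∧ (φ → χ) = ⊤ ∧ U = U
φ ∧ ((φ → φ) ∧ (φ → χ)) = U ∧ U = U
χ ∨ (φ ∧ ((φ → φ) ∧ (φ → χ))) = ⊥ ∨ U = U
(χ ∨ (φ ∧ ((φ → φ) ∧ (φ → χ)))) ∧ ψ = U ∧ ⊥ = ⊥

⊥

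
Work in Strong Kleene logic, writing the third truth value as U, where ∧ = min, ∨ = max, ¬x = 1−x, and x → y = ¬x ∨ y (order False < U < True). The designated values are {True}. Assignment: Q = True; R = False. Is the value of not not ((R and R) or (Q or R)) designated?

Yes

R and R = False and False = False
Q or R = True or False = True
(R and R) or (Q or R) = False or True = True
not ((R and R) or (Q or R)) = not True = False
not not ((R and R) or (Q or R)) = not False = True
True ∈ {True}.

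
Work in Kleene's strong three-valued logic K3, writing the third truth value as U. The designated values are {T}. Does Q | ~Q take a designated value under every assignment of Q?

No

Countermodel: Q=U gives U, which is not designated.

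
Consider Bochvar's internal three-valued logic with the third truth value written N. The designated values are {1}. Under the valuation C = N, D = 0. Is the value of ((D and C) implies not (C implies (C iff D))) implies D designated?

D and C = 0 and N = N
C iff D = N iff 0 = N
C implies (C iff D) = N implies N = N
not (C implies (C iff D)) = not N = N
(D and C) implies not (C implies (C iff D)) = N implies N = N
((D and C) implies not (C implies (C iff D))) implies D = N implies 0 = N
N ∉ {1}.

No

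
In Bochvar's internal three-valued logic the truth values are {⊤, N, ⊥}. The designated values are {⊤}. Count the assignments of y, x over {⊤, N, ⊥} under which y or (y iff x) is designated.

Designated under: (y=⊤, x=⊤); (y=⊤, x=⊥); (y=⊥, x=⊥).

3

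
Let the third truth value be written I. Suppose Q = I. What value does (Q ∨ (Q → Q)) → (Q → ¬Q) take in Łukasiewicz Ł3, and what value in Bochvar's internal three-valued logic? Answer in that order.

In Łukasiewicz Ł3: Q → Q = I → I = True
Q ∨ (Q → Q) = I ∨ True = True
¬Q = ¬I = I
Q → ¬Q = I → I = True
(Q ∨ (Q → Q)) → (Q → ¬Q) = True → True = True
In Bochvar's internal three-valued logic: Q → Q = I → I = I  [any arg is the third value ⇒ result is the third value]
Q ∨ (Q → Q) = I ∨ I = I
¬Q = ¬I = I
Q → ¬Q = I → I = I
(Q ∨ (Q → Q)) → (Q → ¬Q) = I → I = I
They differ because Łukasiewicz Ł3 and Bochvar's internal three-valued logic treat I differently under the binary connectives.

True; I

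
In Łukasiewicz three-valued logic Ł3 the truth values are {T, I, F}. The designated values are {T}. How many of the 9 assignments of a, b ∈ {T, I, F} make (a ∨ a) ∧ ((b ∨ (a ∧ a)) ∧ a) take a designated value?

Designated under: (a=T, b=T); (a=T, b=I); (a=T, b=F).

3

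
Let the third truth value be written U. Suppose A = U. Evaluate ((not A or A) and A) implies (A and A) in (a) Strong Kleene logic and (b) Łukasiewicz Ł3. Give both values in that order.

U; T

In Strong Kleene logic: not A = not U = U
not A or A = U or U = U
(not A or A) and A = U and U = U
A and A = U and U = U
((not A or A) and A) implies (A and A) = U implies U = U  [not U or U]
In Łukasiewicz Ł3: not A = not U = U
not A or A = U or U = U
(not A or A) and A = U and U = U
A and A = U and U = U
((not A or A) and A) implies (A and A) = U implies U = T
They differ because Strong Kleene logic and Łukasiewicz Ł3 treat U differently under implication.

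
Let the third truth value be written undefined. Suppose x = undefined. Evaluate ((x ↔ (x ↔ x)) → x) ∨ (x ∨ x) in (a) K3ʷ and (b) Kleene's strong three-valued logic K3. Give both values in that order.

undefined; undefined

In K3ʷ: x ↔ x = undefined ↔ undefined = undefined
x ↔ (x ↔ x) = undefined ↔ undefined = undefined
(x ↔ (x ↔ x)) → x = undefined → undefined = undefined
x ∨ x = undefined ∨ undefined = undefined
((x ↔ (x ↔ x)) → x) ∨ (x ∨ x) = undefined ∨ undefined = undefined
In Kleene's strong three-valued logic K3: x ↔ x = undefined ↔ undefined = undefined
x ↔ (x ↔ x) = undefined ↔ undefined = undefined
(x ↔ (x ↔ x)) → x = undefined → undefined = undefined  [¬undefined ∨ undefined]
x ∨ x = undefined ∨ undefined = undefined
((x ↔ (x ↔ x)) → x) ∨ (x ∨ x) = undefined ∨ undefined = undefined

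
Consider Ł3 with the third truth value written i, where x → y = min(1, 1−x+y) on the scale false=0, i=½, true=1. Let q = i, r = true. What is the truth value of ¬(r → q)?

r → q = true → i = i  [min(1, 1−1+½)]
¬(r → q) = ¬i = i

i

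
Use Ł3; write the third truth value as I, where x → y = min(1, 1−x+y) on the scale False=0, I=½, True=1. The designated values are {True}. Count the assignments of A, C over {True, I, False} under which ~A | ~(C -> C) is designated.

3

Designated under: (A=False, C=True); (A=False, C=I); (A=False, C=False).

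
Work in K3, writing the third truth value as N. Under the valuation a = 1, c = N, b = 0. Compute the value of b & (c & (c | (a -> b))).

0

a -> b = 1 -> 0 = 0
c | (a -> b) = N | 0 = N
c & (c | (a -> b)) = N & N = N
b & (c & (c | (a -> b))) = 0 & N = 0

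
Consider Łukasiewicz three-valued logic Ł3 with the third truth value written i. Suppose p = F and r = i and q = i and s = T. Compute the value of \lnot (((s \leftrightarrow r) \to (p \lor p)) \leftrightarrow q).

s \leftrightarrow r = T \leftrightarrow i = i  [1 − |1−½|]
p \lor p = F \lor F = F
(s \leftrightarrow r) \to (p \lor p) = i \to F = i
((s \leftrightarrow r) \to (p \lor p)) \leftrightarrow q = i \leftrightarrow i = T
\lnot (((s \leftrightarrow r) \to (p \lor p)) \leftrightarrow q) = \lnot T = F

F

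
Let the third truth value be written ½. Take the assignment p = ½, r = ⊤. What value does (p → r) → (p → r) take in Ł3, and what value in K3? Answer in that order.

⊤; ⊤

In Ł3: p → r = ½ → ⊤ = ⊤
p → r = ½ → ⊤ = ⊤
(p → r) → (p → r) = ⊤ → ⊤ = ⊤
In K3: p → r = ½ → ⊤ = ⊤
p → r = ½ → ⊤ = ⊤
(p → r) → (p → r) = ⊤ → ⊤ = ⊤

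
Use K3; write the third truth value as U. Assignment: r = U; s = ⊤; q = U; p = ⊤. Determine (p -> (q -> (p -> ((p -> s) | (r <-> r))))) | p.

p -> s = ⊤ -> ⊤ = ⊤
r <-> r = U <-> U = U
(p -> s) | (r <-> r) = ⊤ | U = ⊤
p -> ((p -> s) | (r <-> r)) = ⊤ -> ⊤ = ⊤
q -> (p -> ((p -> s) | (r <-> r))) = U -> ⊤ = ⊤  [~U | ⊤]
p -> (q -> (p -> ((p -> s) | (r <-> r)))) = ⊤ -> ⊤ = ⊤
(p -> (q -> (p -> ((p -> s) | (r <-> r))))) | p = ⊤ | ⊤ = ⊤

⊤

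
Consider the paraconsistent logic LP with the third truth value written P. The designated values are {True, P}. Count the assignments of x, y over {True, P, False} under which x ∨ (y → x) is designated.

Of the 9 assignments, 8 give a value in {True, P}.

8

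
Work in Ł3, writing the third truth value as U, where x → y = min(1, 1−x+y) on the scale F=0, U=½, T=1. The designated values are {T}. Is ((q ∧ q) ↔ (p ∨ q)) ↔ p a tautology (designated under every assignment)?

Countermodel: q=T, p=U gives U, which is not designated.

No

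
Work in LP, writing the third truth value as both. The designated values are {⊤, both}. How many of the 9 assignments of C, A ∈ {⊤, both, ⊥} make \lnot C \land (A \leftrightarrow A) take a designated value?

Of the 9 assignments, 6 give a value in {⊤, both}.

6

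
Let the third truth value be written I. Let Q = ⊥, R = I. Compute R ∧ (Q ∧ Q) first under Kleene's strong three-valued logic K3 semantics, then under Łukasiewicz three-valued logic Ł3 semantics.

⊥; ⊥

In Kleene's strong three-valued logic K3: Q ∧ Q = ⊥ ∧ ⊥ = ⊥
R ∧ (Q ∧ Q) = I ∧ ⊥ = ⊥
In Łukasiewicz three-valued logic Ł3: Q ∧ Q = ⊥ ∧ ⊥ = ⊥
R ∧ (Q ∧ Q) = I ∧ ⊥ = ⊥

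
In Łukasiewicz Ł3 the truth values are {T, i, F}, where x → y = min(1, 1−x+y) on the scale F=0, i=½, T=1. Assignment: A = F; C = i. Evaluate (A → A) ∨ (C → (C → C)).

A → A = F → F = T
C → C = i → i = T  [min(1, 1−½+½)]
C → (C → C) = i → T = T
(A → A) ∨ (C → (C → C)) = T ∨ T = T

T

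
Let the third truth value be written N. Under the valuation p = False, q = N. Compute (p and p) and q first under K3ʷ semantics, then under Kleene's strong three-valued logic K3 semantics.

N; False

In K3ʷ: p and p = False and False = False
(p and p) and q = False and N = N
In Kleene's strong three-valued logic K3: p and p = False and False = False
(p and p) and q = False and N = False
They differ because K3ʷ and Kleene's strong three-valued logic K3 treat N differently under the binary connectives.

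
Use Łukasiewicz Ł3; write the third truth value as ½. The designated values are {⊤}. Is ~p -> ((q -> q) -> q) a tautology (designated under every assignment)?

Countermodel: p=½, q=⊥ gives ½, which is not designated.

No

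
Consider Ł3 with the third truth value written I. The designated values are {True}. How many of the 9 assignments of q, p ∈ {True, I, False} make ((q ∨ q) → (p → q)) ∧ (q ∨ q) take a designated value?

Designated under: (q=True, p=True); (q=True, p=I); (q=True, p=False).

3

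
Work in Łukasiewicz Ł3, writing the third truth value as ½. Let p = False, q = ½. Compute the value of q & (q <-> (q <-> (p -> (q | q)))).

q | q = ½ | ½ = ½
p -> (q | q) = False -> ½ = True  [min(1, 1−0+½)]
q <-> (p -> (q | q)) = ½ <-> True = ½
q <-> (q <-> (p -> (q | q))) = ½ <-> ½ = True
q & (q <-> (q <-> (p -> (q | q)))) = ½ & True = ½

½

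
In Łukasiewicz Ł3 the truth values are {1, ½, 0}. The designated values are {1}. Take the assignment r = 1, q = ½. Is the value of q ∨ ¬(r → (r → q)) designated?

r → q = 1 → ½ = ½  [min(1, 1−1+½)]
r → (r → q) = 1 → ½ = ½
¬(r → (r → q)) = ¬½ = ½
q ∨ ¬(r → (r → q)) = ½ ∨ ½ = ½
½ ∉ {1}.

No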